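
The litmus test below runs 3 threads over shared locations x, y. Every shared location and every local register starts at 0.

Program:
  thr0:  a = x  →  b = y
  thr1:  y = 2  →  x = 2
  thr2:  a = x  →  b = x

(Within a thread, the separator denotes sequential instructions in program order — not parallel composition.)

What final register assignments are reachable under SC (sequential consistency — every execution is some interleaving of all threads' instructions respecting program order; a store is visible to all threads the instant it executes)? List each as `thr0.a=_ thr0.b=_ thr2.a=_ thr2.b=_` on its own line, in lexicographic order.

thr0.a=0 thr0.b=0 thr2.a=0 thr2.b=0
thr0.a=0 thr0.b=0 thr2.a=0 thr2.b=2
thr0.a=0 thr0.b=0 thr2.a=2 thr2.b=2
thr0.a=0 thr0.b=2 thr2.a=0 thr2.b=0
thr0.a=0 thr0.b=2 thr2.a=0 thr2.b=2
thr0.a=0 thr0.b=2 thr2.a=2 thr2.b=2
thr0.a=2 thr0.b=2 thr2.a=0 thr2.b=0
thr0.a=2 thr0.b=2 thr2.a=0 thr2.b=2
thr0.a=2 thr0.b=2 thr2.a=2 thr2.b=2

outcome vector order: (thr0.a,thr0.b,thr2.a,thr2.b)
|SC outcomes| = 9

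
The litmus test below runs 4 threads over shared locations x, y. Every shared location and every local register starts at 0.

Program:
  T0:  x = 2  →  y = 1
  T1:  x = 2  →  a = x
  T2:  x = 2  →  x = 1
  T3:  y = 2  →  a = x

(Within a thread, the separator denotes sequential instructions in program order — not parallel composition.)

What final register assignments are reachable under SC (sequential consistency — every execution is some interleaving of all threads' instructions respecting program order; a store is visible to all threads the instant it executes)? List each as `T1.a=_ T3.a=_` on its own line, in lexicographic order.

outcome vector order: (T1.a,T3.a)
|SC outcomes| = 6

T1.a=1 T3.a=0
T1.a=1 T3.a=1
T1.a=1 T3.a=2
T1.a=2 T3.a=0
T1.a=2 T3.a=1
T1.a=2 T3.a=2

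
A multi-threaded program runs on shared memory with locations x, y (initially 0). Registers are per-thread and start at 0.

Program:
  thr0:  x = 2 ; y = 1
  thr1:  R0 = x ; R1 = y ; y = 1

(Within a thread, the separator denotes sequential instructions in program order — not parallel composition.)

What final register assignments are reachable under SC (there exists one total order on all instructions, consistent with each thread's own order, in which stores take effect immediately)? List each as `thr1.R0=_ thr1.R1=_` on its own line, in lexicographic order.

thr1.R0=0 thr1.R1=0
thr1.R0=0 thr1.R1=1
thr1.R0=2 thr1.R1=0
thr1.R0=2 thr1.R1=1

outcome vector order: (thr1.R0,thr1.R1)
|SC outcomes| = 4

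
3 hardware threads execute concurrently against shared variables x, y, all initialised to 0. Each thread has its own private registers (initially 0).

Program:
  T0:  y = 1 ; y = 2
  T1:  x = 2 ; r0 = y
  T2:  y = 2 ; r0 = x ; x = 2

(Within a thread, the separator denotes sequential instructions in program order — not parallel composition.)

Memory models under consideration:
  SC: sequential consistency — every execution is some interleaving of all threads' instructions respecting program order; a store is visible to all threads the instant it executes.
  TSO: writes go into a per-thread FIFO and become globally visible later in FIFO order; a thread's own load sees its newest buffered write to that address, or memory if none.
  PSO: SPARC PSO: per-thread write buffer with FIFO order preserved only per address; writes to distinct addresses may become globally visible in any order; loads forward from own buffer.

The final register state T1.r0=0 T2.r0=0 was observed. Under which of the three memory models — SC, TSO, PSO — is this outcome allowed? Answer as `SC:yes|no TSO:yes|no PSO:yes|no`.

SC:no TSO:yes PSO:yes

outcome vector order: (T1.r0,T2.r0)
SC: 5 outcomes — {(0,2); (1,0); (1,2); (2,0); (2,2)}
TSO: 6 outcomes — {(0,0); (0,2); (1,0); (1,2); (2,0); (2,2)}
PSO: 6 outcomes — {(0,0); (0,2); (1,0); (1,2); (2,0); (2,2)}
target (0,0) ∈ {TSO,PSO}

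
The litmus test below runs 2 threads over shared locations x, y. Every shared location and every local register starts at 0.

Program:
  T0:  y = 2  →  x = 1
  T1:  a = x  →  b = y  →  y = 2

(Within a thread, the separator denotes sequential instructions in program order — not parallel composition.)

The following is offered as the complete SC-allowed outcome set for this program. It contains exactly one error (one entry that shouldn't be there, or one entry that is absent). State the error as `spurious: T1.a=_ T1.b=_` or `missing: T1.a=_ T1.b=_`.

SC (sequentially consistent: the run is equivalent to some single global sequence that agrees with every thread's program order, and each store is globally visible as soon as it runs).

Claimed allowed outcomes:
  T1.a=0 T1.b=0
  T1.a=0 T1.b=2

missing: T1.a=1 T1.b=2

outcome vector order: (T1.a,T1.b)
under SC → 0/0; 0/2; 1/2
SC∖claimed = {1/2}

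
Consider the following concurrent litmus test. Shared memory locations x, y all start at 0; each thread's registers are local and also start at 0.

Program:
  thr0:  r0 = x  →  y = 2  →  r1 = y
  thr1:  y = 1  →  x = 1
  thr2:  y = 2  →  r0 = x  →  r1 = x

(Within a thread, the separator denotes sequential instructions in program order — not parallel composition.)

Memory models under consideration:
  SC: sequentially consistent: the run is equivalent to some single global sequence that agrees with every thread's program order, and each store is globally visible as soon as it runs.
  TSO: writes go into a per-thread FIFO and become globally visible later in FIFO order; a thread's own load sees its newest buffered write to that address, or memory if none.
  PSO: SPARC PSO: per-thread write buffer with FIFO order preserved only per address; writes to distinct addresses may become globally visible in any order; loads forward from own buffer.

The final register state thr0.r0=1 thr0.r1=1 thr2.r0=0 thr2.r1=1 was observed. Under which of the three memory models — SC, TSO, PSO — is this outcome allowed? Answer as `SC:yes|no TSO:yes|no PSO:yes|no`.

outcome vector order: (thr0.r0,thr0.r1,thr2.r0,thr2.r1)
under SC → (0,1,0,0); (0,1,0,1); (0,1,1,1); (0,2,0,0); (0,2,0,1); (0,2,1,1); (1,2,0,0); (1,2,0,1); (1,2,1,1)
under TSO → (0,1,0,0); (0,1,0,1); (0,1,1,1); (0,2,0,0); (0,2,0,1); (0,2,1,1); (1,2,0,0); (1,2,0,1); (1,2,1,1)
under PSO → (0,1,0,0); (0,1,0,1); (0,1,1,1); (0,2,0,0); (0,2,0,1); (0,2,1,1); (1,1,0,0); (1,1,0,1); (1,1,1,1); (1,2,0,0); (1,2,0,1); (1,2,1,1)
target (1,1,0,1) ∈ {PSO}

SC:no TSO:no PSO:yes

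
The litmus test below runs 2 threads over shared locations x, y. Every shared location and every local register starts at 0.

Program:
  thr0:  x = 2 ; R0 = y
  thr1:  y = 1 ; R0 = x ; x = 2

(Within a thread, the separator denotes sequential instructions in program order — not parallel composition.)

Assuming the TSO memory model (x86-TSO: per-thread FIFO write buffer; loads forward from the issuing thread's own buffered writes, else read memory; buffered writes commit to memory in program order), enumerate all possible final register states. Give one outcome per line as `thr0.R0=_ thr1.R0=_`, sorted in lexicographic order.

outcome vector order: (thr0.R0,thr1.R0)
|TSO outcomes| = 4

thr0.R0=0 thr1.R0=0
thr0.R0=0 thr1.R0=2
thr0.R0=1 thr1.R0=0
thr0.R0=1 thr1.R0=2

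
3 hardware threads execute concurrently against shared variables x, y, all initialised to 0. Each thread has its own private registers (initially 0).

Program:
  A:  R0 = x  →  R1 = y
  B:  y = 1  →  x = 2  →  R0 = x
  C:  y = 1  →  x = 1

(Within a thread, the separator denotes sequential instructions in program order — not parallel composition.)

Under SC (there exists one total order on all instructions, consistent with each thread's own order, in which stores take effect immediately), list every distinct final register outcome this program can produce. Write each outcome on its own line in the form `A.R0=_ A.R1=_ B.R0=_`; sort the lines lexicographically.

outcome vector order: (A.R0,A.R1,B.R0)
|SC outcomes| = 8

A.R0=0 A.R1=0 B.R0=1
A.R0=0 A.R1=0 B.R0=2
A.R0=0 A.R1=1 B.R0=1
A.R0=0 A.R1=1 B.R0=2
A.R0=1 A.R1=1 B.R0=1
A.R0=1 A.R1=1 B.R0=2
A.R0=2 A.R1=1 B.R0=1
A.R0=2 A.R1=1 B.R0=2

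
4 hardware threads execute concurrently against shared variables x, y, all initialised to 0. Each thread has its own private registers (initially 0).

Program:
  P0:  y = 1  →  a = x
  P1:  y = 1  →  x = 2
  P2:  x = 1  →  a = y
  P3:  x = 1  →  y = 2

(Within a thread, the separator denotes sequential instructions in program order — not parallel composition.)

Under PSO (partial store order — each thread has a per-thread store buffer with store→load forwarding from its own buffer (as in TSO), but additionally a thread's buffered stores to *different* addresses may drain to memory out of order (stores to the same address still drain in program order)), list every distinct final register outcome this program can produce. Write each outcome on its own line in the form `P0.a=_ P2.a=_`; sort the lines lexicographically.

P0.a=0 P2.a=0
P0.a=0 P2.a=1
P0.a=0 P2.a=2
P0.a=1 P2.a=0
P0.a=1 P2.a=1
P0.a=1 P2.a=2
P0.a=2 P2.a=0
P0.a=2 P2.a=1
P0.a=2 P2.a=2

outcome vector order: (P0.a,P2.a)
|PSO outcomes| = 9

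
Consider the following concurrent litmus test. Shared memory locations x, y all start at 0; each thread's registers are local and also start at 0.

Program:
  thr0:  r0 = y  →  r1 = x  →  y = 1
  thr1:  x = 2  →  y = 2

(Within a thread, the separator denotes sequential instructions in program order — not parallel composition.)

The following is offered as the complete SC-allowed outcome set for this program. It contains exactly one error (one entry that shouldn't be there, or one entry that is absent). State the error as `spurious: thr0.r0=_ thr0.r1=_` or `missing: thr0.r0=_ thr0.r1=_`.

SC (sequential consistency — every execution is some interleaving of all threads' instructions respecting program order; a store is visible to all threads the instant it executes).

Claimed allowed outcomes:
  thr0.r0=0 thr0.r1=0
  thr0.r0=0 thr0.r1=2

missing: thr0.r0=2 thr0.r1=2

outcome vector order: (thr0.r0,thr0.r1)
SC (3): <0 0>; <0 2>; <2 2>
SC∖claimed = {<2 2>}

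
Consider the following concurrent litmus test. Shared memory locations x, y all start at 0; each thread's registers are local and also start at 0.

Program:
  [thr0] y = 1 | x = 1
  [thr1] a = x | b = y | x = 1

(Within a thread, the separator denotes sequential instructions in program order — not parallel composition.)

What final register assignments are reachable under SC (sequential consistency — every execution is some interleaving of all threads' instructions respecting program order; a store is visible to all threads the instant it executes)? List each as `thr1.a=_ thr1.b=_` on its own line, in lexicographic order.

outcome vector order: (thr1.a,thr1.b)
|SC outcomes| = 3

thr1.a=0 thr1.b=0
thr1.a=0 thr1.b=1
thr1.a=1 thr1.b=1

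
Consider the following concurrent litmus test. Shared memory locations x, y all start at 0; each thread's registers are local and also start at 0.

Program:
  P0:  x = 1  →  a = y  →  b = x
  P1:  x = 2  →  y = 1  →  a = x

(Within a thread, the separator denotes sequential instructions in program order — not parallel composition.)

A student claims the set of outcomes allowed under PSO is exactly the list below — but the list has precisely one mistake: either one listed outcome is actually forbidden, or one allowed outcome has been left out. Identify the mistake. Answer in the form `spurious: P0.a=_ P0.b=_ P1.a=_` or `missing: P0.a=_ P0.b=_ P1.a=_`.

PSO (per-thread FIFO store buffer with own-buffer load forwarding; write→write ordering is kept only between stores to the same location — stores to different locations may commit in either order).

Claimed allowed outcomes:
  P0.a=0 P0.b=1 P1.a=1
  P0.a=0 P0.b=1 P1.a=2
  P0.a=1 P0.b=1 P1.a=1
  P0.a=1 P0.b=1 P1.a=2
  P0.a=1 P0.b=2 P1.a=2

missing: P0.a=0 P0.b=2 P1.a=2

outcome vector order: (P0.a,P0.b,P1.a)
PSO (6): (0,1,1) (0,1,2) (0,2,2) (1,1,1) (1,1,2) (1,2,2)
PSO∖claimed = {(0,2,2)}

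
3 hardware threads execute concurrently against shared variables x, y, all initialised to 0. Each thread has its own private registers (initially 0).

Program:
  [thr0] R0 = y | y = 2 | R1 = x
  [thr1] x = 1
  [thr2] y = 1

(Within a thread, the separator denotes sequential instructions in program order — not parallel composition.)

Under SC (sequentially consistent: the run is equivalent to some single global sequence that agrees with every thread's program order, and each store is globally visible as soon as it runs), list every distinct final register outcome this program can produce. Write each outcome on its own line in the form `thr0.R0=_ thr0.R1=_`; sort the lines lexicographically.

outcome vector order: (thr0.R0,thr0.R1)
|SC outcomes| = 4

thr0.R0=0 thr0.R1=0
thr0.R0=0 thr0.R1=1
thr0.R0=1 thr0.R1=0
thr0.R0=1 thr0.R1=1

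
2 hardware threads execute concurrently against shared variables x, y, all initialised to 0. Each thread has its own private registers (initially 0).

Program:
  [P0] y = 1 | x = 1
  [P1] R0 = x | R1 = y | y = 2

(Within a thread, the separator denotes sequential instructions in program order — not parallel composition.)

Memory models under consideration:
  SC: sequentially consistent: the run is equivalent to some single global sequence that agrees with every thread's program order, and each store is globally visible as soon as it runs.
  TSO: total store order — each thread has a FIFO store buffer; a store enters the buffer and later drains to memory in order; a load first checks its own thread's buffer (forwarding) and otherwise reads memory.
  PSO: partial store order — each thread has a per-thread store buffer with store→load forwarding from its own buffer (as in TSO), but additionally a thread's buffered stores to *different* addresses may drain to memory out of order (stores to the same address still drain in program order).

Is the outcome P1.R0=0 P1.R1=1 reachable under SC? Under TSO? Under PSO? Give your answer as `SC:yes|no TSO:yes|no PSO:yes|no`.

outcome vector order: (P1.R0,P1.R1)
SC (3): (0,0) (0,1) (1,1)
TSO (3): (0,0) (0,1) (1,1)
PSO (4): (0,0) (0,1) (1,0) (1,1)
target (0,1) ∈ {SC,TSO,PSO}

SC:yes TSO:yes PSO:yes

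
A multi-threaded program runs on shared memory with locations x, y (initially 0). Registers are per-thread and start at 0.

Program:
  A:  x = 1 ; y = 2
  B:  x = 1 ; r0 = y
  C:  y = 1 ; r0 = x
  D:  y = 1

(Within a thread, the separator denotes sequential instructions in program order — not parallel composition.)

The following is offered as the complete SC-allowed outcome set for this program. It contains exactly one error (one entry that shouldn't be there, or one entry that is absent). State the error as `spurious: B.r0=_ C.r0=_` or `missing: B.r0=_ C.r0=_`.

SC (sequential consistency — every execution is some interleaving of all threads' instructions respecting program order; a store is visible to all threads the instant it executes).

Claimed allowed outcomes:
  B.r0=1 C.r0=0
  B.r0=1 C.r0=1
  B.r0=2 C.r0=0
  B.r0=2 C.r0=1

outcome vector order: (B.r0,C.r0)
SC (5): (0,1), (1,0), (1,1), (2,0), (2,1)
SC∖claimed = {(0,1)}

missing: B.r0=0 C.r0=1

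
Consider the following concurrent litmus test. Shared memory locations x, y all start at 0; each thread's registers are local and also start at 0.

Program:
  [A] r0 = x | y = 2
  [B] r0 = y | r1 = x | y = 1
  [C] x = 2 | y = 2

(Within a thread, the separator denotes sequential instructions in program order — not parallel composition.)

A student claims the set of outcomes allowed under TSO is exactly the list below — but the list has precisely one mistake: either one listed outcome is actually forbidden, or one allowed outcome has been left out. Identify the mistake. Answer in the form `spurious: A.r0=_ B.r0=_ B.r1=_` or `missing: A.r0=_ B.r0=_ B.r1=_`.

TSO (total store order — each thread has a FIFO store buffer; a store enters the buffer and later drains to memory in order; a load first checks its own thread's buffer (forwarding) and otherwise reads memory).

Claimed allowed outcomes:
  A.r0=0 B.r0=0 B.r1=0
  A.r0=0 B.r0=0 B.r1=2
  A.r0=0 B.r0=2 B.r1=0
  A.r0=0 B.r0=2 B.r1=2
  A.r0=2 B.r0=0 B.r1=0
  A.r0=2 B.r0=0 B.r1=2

missing: A.r0=2 B.r0=2 B.r1=2

outcome vector order: (A.r0,B.r0,B.r1)
TSO (7): 000; 002; 020; 022; 200; 202; 222
TSO∖claimed = {222}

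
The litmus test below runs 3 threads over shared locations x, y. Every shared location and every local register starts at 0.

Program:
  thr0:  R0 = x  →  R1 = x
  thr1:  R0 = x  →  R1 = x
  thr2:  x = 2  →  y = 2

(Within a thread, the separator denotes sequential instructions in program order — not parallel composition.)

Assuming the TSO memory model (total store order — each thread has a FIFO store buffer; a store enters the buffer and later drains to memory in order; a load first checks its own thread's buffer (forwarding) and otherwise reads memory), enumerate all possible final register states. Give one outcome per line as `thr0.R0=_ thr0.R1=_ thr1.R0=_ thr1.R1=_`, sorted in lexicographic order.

thr0.R0=0 thr0.R1=0 thr1.R0=0 thr1.R1=0
thr0.R0=0 thr0.R1=0 thr1.R0=0 thr1.R1=2
thr0.R0=0 thr0.R1=0 thr1.R0=2 thr1.R1=2
thr0.R0=0 thr0.R1=2 thr1.R0=0 thr1.R1=0
thr0.R0=0 thr0.R1=2 thr1.R0=0 thr1.R1=2
thr0.R0=0 thr0.R1=2 thr1.R0=2 thr1.R1=2
thr0.R0=2 thr0.R1=2 thr1.R0=0 thr1.R1=0
thr0.R0=2 thr0.R1=2 thr1.R0=0 thr1.R1=2
thr0.R0=2 thr0.R1=2 thr1.R0=2 thr1.R1=2

outcome vector order: (thr0.R0,thr0.R1,thr1.R0,thr1.R1)
|TSO outcomes| = 9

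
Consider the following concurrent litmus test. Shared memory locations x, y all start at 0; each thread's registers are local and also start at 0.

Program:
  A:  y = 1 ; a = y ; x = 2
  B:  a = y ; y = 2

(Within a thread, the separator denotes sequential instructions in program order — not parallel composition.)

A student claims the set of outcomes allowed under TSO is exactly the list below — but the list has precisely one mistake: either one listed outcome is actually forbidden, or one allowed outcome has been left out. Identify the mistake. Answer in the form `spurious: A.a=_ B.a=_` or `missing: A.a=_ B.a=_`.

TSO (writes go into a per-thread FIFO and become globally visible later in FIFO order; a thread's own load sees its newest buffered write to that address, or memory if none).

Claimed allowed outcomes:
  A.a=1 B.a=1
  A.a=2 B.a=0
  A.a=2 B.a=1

missing: A.a=1 B.a=0

outcome vector order: (A.a,B.a)
TSO (4): 1/0; 1/1; 2/0; 2/1
TSO∖claimed = {1/0}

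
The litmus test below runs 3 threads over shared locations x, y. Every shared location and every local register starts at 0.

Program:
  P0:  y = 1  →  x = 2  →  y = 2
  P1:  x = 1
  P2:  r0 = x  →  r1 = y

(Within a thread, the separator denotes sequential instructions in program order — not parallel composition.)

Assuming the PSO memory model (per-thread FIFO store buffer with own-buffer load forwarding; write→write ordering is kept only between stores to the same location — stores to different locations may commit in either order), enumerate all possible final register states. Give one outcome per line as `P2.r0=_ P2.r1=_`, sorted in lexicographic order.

outcome vector order: (P2.r0,P2.r1)
|PSO outcomes| = 9

P2.r0=0 P2.r1=0
P2.r0=0 P2.r1=1
P2.r0=0 P2.r1=2
P2.r0=1 P2.r1=0
P2.r0=1 P2.r1=1
P2.r0=1 P2.r1=2
P2.r0=2 P2.r1=0
P2.r0=2 P2.r1=1
P2.r0=2 P2.r1=2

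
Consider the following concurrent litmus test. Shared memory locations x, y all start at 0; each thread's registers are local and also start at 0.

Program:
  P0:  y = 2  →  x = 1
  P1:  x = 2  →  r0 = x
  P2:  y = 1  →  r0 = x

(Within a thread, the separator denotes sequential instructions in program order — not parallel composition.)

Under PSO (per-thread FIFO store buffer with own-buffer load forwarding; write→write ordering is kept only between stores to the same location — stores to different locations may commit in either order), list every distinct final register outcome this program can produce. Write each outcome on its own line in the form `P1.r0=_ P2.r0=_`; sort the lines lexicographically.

outcome vector order: (P1.r0,P2.r0)
|PSO outcomes| = 6

P1.r0=1 P2.r0=0
P1.r0=1 P2.r0=1
P1.r0=1 P2.r0=2
P1.r0=2 P2.r0=0
P1.r0=2 P2.r0=1
P1.r0=2 P2.r0=2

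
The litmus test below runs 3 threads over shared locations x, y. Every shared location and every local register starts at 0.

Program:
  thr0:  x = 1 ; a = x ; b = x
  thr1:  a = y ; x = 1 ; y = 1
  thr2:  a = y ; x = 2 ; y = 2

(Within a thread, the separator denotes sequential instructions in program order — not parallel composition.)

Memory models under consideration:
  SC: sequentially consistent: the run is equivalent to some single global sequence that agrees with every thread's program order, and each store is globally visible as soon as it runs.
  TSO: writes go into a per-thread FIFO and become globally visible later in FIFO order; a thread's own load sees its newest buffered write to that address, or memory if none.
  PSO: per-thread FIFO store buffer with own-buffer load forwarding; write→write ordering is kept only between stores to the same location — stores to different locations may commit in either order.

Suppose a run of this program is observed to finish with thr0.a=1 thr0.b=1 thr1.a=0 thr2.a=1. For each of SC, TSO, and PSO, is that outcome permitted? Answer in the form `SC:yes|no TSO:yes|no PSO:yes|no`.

outcome vector order: (thr0.a,thr0.b,thr1.a,thr2.a)
under SC → (1,1,0,0), (1,1,0,1), (1,1,2,0), (1,2,0,0), (1,2,0,1), (1,2,2,0), (2,1,0,0), (2,1,2,0), (2,2,0,0), (2,2,0,1), (2,2,2,0)
under TSO → (1,1,0,0), (1,1,0,1), (1,1,2,0), (1,2,0,0), (1,2,0,1), (1,2,2,0), (2,1,0,0), (2,1,2,0), (2,2,0,0), (2,2,0,1), (2,2,2,0)
under PSO → (1,1,0,0), (1,1,0,1), (1,1,2,0), (1,2,0,0), (1,2,0,1), (1,2,2,0), (2,1,0,0), (2,1,0,1), (2,1,2,0), (2,2,0,0), (2,2,0,1), (2,2,2,0)
target (1,1,0,1) ∈ {SC,TSO,PSO}

SC:yes TSO:yes PSO:yes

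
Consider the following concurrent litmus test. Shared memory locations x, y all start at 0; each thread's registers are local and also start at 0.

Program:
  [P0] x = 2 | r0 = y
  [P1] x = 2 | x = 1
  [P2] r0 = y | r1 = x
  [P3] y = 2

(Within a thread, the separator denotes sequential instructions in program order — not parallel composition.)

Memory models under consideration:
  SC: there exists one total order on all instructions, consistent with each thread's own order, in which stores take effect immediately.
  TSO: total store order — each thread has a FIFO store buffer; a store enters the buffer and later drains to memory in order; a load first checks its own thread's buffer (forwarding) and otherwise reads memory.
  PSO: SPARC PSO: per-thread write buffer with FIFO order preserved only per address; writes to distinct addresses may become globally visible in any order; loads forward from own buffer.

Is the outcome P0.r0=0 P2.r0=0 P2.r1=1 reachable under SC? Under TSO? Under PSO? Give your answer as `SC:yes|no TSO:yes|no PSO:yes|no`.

outcome vector order: (P0.r0,P2.r0,P2.r1)
under SC → 0/0/0 0/0/1 0/0/2 0/2/1 0/2/2 2/0/0 2/0/1 2/0/2 2/2/0 2/2/1 2/2/2
under TSO → 0/0/0 0/0/1 0/0/2 0/2/0 0/2/1 0/2/2 2/0/0 2/0/1 2/0/2 2/2/0 2/2/1 2/2/2
under PSO → 0/0/0 0/0/1 0/0/2 0/2/0 0/2/1 0/2/2 2/0/0 2/0/1 2/0/2 2/2/0 2/2/1 2/2/2
target 0/0/1 ∈ {SC,TSO,PSO}

SC:yes TSO:yes PSO:yes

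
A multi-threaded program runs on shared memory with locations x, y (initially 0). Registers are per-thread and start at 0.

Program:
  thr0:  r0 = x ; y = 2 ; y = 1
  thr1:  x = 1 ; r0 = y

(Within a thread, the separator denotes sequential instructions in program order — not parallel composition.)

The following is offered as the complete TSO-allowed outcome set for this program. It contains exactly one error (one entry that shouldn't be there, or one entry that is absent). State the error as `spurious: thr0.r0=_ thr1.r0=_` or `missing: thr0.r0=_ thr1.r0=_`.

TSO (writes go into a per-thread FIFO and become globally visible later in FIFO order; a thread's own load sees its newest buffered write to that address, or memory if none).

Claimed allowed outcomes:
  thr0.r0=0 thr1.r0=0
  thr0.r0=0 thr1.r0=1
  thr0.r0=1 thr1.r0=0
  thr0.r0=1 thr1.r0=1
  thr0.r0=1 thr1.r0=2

outcome vector order: (thr0.r0,thr1.r0)
TSO: 6 outcomes — {<0 0>; <0 1>; <0 2>; <1 0>; <1 1>; <1 2>}
TSO∖claimed = {<0 2>}

missing: thr0.r0=0 thr1.r0=2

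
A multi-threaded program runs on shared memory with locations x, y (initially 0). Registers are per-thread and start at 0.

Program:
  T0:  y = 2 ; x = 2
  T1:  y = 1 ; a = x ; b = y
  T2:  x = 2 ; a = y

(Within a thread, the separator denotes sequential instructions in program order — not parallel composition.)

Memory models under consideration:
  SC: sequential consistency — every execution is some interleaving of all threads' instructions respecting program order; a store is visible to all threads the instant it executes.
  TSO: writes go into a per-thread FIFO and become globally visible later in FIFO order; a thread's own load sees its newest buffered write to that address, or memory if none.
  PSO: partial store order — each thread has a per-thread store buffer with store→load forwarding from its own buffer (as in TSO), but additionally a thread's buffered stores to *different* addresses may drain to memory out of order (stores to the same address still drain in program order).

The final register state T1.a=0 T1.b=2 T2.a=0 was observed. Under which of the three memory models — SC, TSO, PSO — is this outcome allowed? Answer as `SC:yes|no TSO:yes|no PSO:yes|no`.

outcome vector order: (T1.a,T1.b,T2.a)
SC (10): (0,1,1), (0,1,2), (0,2,1), (0,2,2), (2,1,0), (2,1,1), (2,1,2), (2,2,0), (2,2,1), (2,2,2)
TSO (12): (0,1,0), (0,1,1), (0,1,2), (0,2,0), (0,2,1), (0,2,2), (2,1,0), (2,1,1), (2,1,2), (2,2,0), (2,2,1), (2,2,2)
PSO (12): (0,1,0), (0,1,1), (0,1,2), (0,2,0), (0,2,1), (0,2,2), (2,1,0), (2,1,1), (2,1,2), (2,2,0), (2,2,1), (2,2,2)
target (0,2,0) ∈ {TSO,PSO}

SC:no TSO:yes PSO:yes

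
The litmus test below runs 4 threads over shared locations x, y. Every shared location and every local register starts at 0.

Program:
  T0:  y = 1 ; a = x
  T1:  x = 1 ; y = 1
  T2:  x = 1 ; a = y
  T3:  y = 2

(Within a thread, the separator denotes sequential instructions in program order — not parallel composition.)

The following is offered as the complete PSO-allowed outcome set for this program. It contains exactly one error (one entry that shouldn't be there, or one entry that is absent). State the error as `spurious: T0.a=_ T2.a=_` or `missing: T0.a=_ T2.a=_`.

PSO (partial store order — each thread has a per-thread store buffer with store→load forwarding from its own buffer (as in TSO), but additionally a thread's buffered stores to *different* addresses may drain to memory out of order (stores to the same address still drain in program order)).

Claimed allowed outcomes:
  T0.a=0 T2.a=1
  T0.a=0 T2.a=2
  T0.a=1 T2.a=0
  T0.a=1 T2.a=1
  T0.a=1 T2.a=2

outcome vector order: (T0.a,T2.a)
[PSO] allowed = {00, 01, 02, 10, 11, 12}
PSO∖claimed = {00}

missing: T0.a=0 T2.a=0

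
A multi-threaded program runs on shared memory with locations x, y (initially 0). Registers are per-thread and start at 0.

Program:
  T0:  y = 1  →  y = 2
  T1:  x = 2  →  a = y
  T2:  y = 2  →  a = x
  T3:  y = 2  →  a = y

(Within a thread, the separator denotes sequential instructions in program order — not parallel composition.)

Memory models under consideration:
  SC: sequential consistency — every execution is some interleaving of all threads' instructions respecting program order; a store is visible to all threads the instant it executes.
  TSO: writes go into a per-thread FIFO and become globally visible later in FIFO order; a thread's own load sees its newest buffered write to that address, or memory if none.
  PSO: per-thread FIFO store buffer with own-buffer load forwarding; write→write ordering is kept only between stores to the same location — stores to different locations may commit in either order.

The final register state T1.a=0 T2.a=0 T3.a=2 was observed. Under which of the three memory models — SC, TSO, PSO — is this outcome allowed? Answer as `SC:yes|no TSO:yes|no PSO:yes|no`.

SC:no TSO:yes PSO:yes

outcome vector order: (T1.a,T2.a,T3.a)
under SC → <0 2 1>; <0 2 2>; <1 0 1>; <1 0 2>; <1 2 1>; <1 2 2>; <2 0 1>; <2 0 2>; <2 2 1>; <2 2 2>
under TSO → <0 0 1>; <0 0 2>; <0 2 1>; <0 2 2>; <1 0 1>; <1 0 2>; <1 2 1>; <1 2 2>; <2 0 1>; <2 0 2>; <2 2 1>; <2 2 2>
under PSO → <0 0 1>; <0 0 2>; <0 2 1>; <0 2 2>; <1 0 1>; <1 0 2>; <1 2 1>; <1 2 2>; <2 0 1>; <2 0 2>; <2 2 1>; <2 2 2>
target <0 0 2> ∈ {TSO,PSO}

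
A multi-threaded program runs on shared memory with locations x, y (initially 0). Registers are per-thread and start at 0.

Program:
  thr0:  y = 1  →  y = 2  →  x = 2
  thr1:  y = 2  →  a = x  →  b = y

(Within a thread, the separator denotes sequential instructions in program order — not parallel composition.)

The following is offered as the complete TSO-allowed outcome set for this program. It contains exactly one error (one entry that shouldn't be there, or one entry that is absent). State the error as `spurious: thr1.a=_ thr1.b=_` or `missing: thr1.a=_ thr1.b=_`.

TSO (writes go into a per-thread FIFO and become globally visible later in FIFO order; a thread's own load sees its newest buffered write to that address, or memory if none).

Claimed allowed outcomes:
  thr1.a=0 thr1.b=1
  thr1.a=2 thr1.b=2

missing: thr1.a=0 thr1.b=2

outcome vector order: (thr1.a,thr1.b)
TSO (3): 0/1; 0/2; 2/2
TSO∖claimed = {0/2}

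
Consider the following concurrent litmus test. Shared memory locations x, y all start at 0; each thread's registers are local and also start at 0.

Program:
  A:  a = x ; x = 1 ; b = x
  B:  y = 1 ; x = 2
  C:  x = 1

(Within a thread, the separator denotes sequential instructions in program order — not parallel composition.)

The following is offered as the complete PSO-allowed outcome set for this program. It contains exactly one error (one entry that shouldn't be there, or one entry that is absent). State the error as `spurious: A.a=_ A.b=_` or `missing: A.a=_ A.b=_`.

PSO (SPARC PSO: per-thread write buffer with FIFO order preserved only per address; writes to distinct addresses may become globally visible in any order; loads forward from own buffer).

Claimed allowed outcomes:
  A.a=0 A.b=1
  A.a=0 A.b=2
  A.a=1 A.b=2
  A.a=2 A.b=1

outcome vector order: (A.a,A.b)
PSO (5): (0,1), (0,2), (1,1), (1,2), (2,1)
PSO∖claimed = {(1,1)}

missing: A.a=1 A.b=1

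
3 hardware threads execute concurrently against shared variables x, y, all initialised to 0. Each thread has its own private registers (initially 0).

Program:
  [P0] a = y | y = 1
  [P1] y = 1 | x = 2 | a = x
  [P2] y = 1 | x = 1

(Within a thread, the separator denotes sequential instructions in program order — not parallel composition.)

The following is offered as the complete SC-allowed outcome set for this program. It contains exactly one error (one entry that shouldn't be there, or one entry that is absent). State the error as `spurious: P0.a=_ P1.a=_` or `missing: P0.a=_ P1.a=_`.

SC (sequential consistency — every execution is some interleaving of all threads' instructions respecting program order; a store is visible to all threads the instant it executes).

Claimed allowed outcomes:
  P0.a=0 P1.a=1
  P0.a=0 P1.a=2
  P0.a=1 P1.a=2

missing: P0.a=1 P1.a=1

outcome vector order: (P0.a,P1.a)
[SC] allowed = {(0,1), (0,2), (1,1), (1,2)}
SC∖claimed = {(1,1)}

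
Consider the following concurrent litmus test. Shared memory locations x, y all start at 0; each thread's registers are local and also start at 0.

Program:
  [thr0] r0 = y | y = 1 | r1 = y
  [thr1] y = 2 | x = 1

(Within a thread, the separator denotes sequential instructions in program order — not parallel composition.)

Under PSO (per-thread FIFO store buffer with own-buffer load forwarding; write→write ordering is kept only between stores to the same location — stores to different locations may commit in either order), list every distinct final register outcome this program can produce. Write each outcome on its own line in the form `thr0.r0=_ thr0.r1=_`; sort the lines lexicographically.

thr0.r0=0 thr0.r1=1
thr0.r0=0 thr0.r1=2
thr0.r0=2 thr0.r1=1

outcome vector order: (thr0.r0,thr0.r1)
|PSO outcomes| = 3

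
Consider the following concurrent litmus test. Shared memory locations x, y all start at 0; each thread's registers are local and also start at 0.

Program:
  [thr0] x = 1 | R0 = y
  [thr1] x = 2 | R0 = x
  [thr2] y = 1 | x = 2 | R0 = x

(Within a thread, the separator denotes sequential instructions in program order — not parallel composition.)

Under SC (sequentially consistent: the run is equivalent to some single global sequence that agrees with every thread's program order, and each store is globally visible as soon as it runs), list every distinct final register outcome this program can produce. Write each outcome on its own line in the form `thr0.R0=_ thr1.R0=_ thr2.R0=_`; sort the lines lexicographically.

thr0.R0=0 thr1.R0=1 thr2.R0=2
thr0.R0=0 thr1.R0=2 thr2.R0=2
thr0.R0=1 thr1.R0=1 thr2.R0=1
thr0.R0=1 thr1.R0=1 thr2.R0=2
thr0.R0=1 thr1.R0=2 thr2.R0=1
thr0.R0=1 thr1.R0=2 thr2.R0=2

outcome vector order: (thr0.R0,thr1.R0,thr2.R0)
|SC outcomes| = 6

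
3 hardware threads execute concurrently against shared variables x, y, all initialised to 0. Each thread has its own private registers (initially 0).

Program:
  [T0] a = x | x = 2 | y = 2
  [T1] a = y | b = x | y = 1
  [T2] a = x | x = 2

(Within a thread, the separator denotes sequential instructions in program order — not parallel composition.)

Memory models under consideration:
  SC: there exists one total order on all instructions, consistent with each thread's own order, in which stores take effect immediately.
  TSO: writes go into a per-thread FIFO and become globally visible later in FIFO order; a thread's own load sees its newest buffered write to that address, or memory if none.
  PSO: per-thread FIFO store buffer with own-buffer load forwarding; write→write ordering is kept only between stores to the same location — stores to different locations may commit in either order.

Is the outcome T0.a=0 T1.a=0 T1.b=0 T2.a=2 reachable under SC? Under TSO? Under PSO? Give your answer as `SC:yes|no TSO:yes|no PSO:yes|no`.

outcome vector order: (T0.a,T1.a,T1.b,T2.a)
SC (9): 0/0/0/0, 0/0/0/2, 0/0/2/0, 0/0/2/2, 0/2/2/0, 0/2/2/2, 2/0/0/0, 2/0/2/0, 2/2/2/0
TSO (9): 0/0/0/0, 0/0/0/2, 0/0/2/0, 0/0/2/2, 0/2/2/0, 0/2/2/2, 2/0/0/0, 2/0/2/0, 2/2/2/0
PSO (11): 0/0/0/0, 0/0/0/2, 0/0/2/0, 0/0/2/2, 0/2/0/0, 0/2/0/2, 0/2/2/0, 0/2/2/2, 2/0/0/0, 2/0/2/0, 2/2/2/0
target 0/0/0/2 ∈ {SC,TSO,PSO}

SC:yes TSO:yes PSO:yes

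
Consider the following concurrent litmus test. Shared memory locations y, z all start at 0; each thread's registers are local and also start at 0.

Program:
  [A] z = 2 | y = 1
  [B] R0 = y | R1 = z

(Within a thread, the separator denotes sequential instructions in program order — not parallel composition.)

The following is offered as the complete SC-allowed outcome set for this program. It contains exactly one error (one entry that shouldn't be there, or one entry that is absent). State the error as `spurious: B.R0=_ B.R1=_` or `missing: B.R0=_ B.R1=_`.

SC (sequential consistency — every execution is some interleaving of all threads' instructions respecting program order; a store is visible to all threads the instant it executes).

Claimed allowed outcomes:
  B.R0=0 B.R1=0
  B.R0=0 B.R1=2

outcome vector order: (B.R0,B.R1)
SC (3): 00, 02, 12
SC∖claimed = {12}

missing: B.R0=1 B.R1=2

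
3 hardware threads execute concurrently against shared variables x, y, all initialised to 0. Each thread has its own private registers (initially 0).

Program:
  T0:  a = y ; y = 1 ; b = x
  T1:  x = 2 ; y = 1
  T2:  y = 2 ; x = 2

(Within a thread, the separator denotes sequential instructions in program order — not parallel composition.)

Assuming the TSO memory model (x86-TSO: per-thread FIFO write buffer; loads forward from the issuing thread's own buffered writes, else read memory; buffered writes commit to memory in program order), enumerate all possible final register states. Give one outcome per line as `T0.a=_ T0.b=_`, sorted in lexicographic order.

T0.a=0 T0.b=0
T0.a=0 T0.b=2
T0.a=1 T0.b=2
T0.a=2 T0.b=0
T0.a=2 T0.b=2

outcome vector order: (T0.a,T0.b)
|TSO outcomes| = 5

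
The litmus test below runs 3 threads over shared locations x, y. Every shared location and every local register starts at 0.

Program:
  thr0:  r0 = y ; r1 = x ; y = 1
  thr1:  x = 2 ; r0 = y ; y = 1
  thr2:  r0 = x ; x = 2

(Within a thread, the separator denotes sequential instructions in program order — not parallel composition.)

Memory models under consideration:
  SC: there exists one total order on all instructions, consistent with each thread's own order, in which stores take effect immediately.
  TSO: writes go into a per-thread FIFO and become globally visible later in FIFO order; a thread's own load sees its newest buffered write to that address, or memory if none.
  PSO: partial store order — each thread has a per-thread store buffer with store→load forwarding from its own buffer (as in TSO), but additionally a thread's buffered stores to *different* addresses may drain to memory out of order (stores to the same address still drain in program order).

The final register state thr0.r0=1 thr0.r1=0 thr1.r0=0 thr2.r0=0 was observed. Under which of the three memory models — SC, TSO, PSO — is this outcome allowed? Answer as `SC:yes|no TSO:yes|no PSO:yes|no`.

outcome vector order: (thr0.r0,thr0.r1,thr1.r0,thr2.r0)
SC (10): (0,0,0,0), (0,0,0,2), (0,0,1,0), (0,0,1,2), (0,2,0,0), (0,2,0,2), (0,2,1,0), (0,2,1,2), (1,2,0,0), (1,2,0,2)
TSO (10): (0,0,0,0), (0,0,0,2), (0,0,1,0), (0,0,1,2), (0,2,0,0), (0,2,0,2), (0,2,1,0), (0,2,1,2), (1,2,0,0), (1,2,0,2)
PSO (12): (0,0,0,0), (0,0,0,2), (0,0,1,0), (0,0,1,2), (0,2,0,0), (0,2,0,2), (0,2,1,0), (0,2,1,2), (1,0,0,0), (1,0,0,2), (1,2,0,0), (1,2,0,2)
target (1,0,0,0) ∈ {PSO}

SC:no TSO:no PSO:yes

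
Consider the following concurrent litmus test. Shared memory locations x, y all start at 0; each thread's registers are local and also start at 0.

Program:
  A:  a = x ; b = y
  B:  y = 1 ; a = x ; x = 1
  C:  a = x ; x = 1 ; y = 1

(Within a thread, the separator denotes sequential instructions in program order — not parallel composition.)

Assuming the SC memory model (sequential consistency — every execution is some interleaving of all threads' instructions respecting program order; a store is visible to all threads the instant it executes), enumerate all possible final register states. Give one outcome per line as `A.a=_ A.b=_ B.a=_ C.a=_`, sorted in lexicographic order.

A.a=0 A.b=0 B.a=0 C.a=0
A.a=0 A.b=0 B.a=0 C.a=1
A.a=0 A.b=0 B.a=1 C.a=0
A.a=0 A.b=1 B.a=0 C.a=0
A.a=0 A.b=1 B.a=0 C.a=1
A.a=0 A.b=1 B.a=1 C.a=0
A.a=1 A.b=0 B.a=1 C.a=0
A.a=1 A.b=1 B.a=0 C.a=0
A.a=1 A.b=1 B.a=0 C.a=1
A.a=1 A.b=1 B.a=1 C.a=0

outcome vector order: (A.a,A.b,B.a,C.a)
|SC outcomes| = 10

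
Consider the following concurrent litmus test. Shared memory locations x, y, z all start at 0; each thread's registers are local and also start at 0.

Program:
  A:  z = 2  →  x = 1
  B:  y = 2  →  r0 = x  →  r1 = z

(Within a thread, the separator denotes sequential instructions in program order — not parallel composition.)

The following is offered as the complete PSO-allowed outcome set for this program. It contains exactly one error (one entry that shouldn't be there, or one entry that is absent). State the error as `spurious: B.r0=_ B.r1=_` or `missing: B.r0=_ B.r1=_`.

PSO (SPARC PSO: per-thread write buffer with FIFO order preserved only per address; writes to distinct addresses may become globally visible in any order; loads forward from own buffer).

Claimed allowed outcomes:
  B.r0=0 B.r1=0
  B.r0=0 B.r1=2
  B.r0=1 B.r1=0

outcome vector order: (B.r0,B.r1)
PSO: 4 outcomes — {00; 02; 10; 12}
PSO∖claimed = {12}

missing: B.r0=1 B.r1=2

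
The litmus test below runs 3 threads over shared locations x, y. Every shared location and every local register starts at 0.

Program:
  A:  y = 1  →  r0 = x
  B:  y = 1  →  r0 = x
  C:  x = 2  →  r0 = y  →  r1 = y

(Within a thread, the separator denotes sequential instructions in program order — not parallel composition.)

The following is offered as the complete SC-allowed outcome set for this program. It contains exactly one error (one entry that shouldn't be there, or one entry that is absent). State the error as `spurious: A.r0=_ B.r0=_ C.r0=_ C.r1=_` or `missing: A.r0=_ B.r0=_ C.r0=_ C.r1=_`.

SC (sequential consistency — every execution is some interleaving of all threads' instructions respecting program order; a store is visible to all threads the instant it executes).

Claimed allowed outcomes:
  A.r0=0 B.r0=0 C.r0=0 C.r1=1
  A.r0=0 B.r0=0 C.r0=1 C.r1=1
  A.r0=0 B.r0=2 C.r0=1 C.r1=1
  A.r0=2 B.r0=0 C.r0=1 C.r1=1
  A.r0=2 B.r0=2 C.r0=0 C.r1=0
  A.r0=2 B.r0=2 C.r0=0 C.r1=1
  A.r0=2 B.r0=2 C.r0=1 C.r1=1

spurious: A.r0=0 B.r0=0 C.r0=0 C.r1=1

outcome vector order: (A.r0,B.r0,C.r0,C.r1)
[SC] allowed = {0/0/1/1, 0/2/1/1, 2/0/1/1, 2/2/0/0, 2/2/0/1, 2/2/1/1}
claimed∖SC = {0/0/0/1}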